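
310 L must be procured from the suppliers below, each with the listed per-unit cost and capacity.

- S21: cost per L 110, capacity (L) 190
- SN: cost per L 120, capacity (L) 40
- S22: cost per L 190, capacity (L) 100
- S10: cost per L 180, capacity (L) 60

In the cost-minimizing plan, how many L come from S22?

Fill from the cheapest supplier first.
S21 (110): use full 190 — 120 L to go.
SN (120): use full 40 — 80 L to go.
S10 at 180: take all 60 L — 20 still needed.
Take 20 from S22 at 190 to finish.

20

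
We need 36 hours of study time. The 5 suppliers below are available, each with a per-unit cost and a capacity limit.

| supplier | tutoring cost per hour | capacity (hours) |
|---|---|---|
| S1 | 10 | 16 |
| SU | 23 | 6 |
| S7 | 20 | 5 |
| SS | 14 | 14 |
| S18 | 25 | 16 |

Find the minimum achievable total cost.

Cheapest first:
S1 (10): use full 16 → 20 hours to go.
Take 14 from SS at 14 → need 6 more.
S7 (20): use full 5 → 1 hours to go.
SU at 23: take 1 of its 6 → requirement met.
S18: unused.
Cost = 16×10 + 14×14 + 5×20 + 1×23 = 479.

479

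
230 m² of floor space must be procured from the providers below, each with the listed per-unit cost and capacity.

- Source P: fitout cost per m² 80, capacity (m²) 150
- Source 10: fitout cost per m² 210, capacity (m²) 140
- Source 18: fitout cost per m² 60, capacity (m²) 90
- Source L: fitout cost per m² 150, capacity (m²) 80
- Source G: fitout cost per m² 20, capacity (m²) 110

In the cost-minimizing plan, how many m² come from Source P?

30

Use providers in increasing cost order.
Source G (20): use full 110 → 120 m² to go.
Source 18 (60): use full 90 → 30 m² to go.
Source P (80): take the remaining 30 → done.
Source L, Source 10: unused.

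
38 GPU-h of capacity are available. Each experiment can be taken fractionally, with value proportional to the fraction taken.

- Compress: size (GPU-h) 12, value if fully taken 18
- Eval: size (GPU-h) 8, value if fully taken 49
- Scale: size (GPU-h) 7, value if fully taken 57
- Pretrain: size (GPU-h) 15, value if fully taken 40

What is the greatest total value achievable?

Rank by value-to-size ratio: Scale 57/7≈8.14, Eval 49/8≈6.12, Pretrain 40/15≈2.67, Compress 18/12≈1.5.
All 7 GPU-h of Scale fit (value 57) → 31 remain.
Eval: take in full, 8 GPU-h for value 49 → 23 left.
Take all of Pretrain (15 GPU-h, value 40) → 8 GPU-h left.
Only 8 GPU-h remain; take 8/12 of Compress for value 18×8/12 = 12.
Total value = 158.

158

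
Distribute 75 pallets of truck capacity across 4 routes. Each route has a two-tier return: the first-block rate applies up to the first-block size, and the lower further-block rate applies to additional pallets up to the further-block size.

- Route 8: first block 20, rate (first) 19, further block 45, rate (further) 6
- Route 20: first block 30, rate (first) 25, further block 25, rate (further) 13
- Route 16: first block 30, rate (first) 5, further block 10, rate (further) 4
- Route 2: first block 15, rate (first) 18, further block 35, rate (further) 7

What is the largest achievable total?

1530

Rank every tier by rate: Route 20/tier1 25 > Route 8/tier1 19 > Route 2/tier1 18 > Route 20/tier2 13 > Route 2/tier2 7 > Route 8/tier2 6 > Route 16/tier1 5 > Route 16/tier2 4.
Route 20/tier1 (25): +30 ; 45 left.
Route 8 tier1 at 19: fill all 20 ; 25 left.
Route 2 tier1 at 18: fill all 15 ; 10 left.
Route 20 tier2 at 13: only 10 left, fill 10.
Total = 25×30 + 19×20 + 18×15 + 13×10 = 1530.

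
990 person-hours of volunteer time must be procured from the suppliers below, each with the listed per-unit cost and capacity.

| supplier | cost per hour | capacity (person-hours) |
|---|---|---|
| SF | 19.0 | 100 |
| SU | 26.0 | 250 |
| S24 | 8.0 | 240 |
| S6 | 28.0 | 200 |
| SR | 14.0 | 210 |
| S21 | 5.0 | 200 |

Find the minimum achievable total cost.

14000

Cheapest first:
S21 at 5.0: take all 200 person-hours ; 790 still needed.
S24 (8.0): use full 240 ; 550 person-hours to go.
SR (14.0): use full 210 ; 340 person-hours to go.
SF (19.0): use full 100 ; 240 person-hours to go.
SU (26.0): take the remaining 240 ; done.
S6: unused.
Cost = 200×5.0 + 240×8.0 + 210×14.0 + 100×19.0 + 240×26.0 = 14000.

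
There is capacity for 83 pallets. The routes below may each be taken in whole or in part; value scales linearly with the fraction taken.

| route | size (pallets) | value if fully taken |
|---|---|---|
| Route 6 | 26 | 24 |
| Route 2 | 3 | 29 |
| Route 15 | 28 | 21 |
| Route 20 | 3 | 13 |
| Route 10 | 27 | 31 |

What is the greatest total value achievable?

115

Sort by value density: Route 2 29/3≈9.67, Route 20 13/3≈4.33, Route 10 31/27≈1.15, Route 6 24/26≈0.923, Route 15 21/28≈0.75.
All 3 pallets of Route 2 fit (value 29) → 80 remain.
All 3 pallets of Route 20 fit (value 13) → 77 remain.
Route 10: take in full, 27 pallets for value 31 → 50 left.
Take all of Route 6 (26 pallets, value 24) → 24 pallets left.
24 pallets left: a 24/28 share of Route 15 gives 21×24/28 = 18.
Total value = 115.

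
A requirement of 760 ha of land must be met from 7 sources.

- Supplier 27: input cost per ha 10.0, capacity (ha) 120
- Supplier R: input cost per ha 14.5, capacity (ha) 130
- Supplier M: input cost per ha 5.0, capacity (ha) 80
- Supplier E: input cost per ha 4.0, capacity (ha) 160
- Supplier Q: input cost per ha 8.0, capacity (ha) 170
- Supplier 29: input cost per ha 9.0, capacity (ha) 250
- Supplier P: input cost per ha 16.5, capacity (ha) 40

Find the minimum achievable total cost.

Fill from the cheapest source first.
Supplier E at 4.0: take all 160 ha — 600 still needed.
Supplier M at 5.0: take all 80 ha — 520 still needed.
Supplier Q (8.0): use full 170 — 350 ha to go.
Supplier 29 at 9.0: take all 250 ha — 100 still needed.
Supplier 27 (10.0): take the remaining 100 — done.
Supplier R, Supplier P: unused.
Cost = 160×4.0 + 80×5.0 + 170×8.0 + 250×9.0 + 100×10.0 = 5650.

5650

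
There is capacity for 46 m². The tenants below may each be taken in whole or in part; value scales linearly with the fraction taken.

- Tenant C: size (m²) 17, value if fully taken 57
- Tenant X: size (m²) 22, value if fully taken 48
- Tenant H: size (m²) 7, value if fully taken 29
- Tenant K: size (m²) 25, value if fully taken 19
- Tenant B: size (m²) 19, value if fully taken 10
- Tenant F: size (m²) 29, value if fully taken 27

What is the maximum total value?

Rank by value-to-size ratio: Tenant H 29/7≈4.14, Tenant C 57/17≈3.35, Tenant X 48/22≈2.18, Tenant F 27/29≈0.931, Tenant K 19/25≈0.76, Tenant B 10/19≈0.526.
All 7 m² of Tenant H fit (value 29) → 39 remain.
Tenant C: take in full, 17 m² for value 57 → 22 left.
Tenant X: take in full, 22 m² for value 48 → 0 left.
Total value = 134.

134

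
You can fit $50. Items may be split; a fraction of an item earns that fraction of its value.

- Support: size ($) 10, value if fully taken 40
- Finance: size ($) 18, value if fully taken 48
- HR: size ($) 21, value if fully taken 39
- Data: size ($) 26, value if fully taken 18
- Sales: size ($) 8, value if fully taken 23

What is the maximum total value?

Best value per unit of size first: Support 40/10≈4, Sales 23/8≈2.88, Finance 48/18≈2.67, HR 39/21≈1.86, Data 18/26≈0.692.
Support: take in full, 10 $ for value 40 → 40 left.
Sales: take in full, 8 $ for value 23 → 32 left.
Finance: take in full, 18 $ for value 48 → 14 left.
Only 14 $ remain; take 14/21 of HR for value 39×14/21 = 26.
Total value = 137.

137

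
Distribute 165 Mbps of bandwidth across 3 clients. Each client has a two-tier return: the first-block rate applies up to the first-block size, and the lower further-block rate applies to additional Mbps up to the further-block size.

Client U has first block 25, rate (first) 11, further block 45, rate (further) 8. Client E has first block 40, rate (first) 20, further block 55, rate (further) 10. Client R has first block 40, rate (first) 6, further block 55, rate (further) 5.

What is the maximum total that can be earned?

1985

Treat each block as its own option and order by rate: Client E/tier1 20 > Client U/tier1 11 > Client E/tier2 10 > Client U/tier2 8 > Client R/tier1 6 > Client R/tier2 5.
Fill Client E tier1 block (40 at 20) — 125 left.
Fill Client U tier1 block (25 at 11) — 100 left.
Client E tier2 at 10: fill all 55 — 45 left.
Fill Client U tier2 block (45 at 8) — 0 left.
Total = 20×40 + 11×25 + 10×55 + 8×45 = 1985.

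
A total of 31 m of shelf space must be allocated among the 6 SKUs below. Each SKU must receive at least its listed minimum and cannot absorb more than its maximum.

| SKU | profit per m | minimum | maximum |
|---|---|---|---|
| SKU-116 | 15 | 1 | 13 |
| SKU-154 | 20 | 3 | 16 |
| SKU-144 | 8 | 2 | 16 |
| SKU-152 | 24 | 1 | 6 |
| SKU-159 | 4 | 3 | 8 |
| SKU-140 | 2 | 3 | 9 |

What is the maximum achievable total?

Meeting every minimum uses 1+3+2+1+3+3 = 13 m, leaving 18.
Rank by profit per m: SKU-152 24 > SKU-154 20 > SKU-116 15 > SKU-144 8 > SKU-159 4 > SKU-140 2.
SKU-152: +5 to 6 (cap) ; 13 left.
SKU-154: +13 to 16 (cap) ; 0 left.
Total = 15×1 + 20×16 + 8×2 + 24×6 + 4×3 + 2×3 = 513.

513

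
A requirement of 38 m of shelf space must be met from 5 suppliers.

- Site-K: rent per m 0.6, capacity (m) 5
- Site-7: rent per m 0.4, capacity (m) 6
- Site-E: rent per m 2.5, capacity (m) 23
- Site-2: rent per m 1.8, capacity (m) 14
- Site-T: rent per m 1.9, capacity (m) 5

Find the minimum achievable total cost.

60.1

Use suppliers in increasing cost order.
Site-7 (0.4): use full 6 ; 32 m to go.
Site-K (0.6): use full 5 ; 27 m to go.
Site-2 at 1.8: take all 14 m ; 13 still needed.
Site-T (1.9): use full 5 ; 8 m to go.
Site-E at 2.5: take 8 of its 23 ; requirement met.
Cost = 6×0.4 + 5×0.6 + 14×1.8 + 5×1.9 + 8×2.5 = 60.1.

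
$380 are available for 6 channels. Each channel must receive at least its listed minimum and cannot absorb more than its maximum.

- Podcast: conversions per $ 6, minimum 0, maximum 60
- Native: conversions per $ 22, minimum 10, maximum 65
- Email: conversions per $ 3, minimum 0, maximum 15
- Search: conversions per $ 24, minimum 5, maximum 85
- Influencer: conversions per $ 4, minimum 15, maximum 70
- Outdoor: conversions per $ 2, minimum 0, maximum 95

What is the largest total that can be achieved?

Meeting every minimum uses 0+10+0+5+15+0 = 30 $, leaving 350.
Order the channels by conversions per $: Search 24 > Native 22 > Podcast 6 > Influencer 4 > Email 3 > Outdoor 2.
Search takes 80 more to reach its cap of 85 — 270 left.
Give Native 55 more to hit its cap of 65 — 215 left.
Give Podcast 60 more to hit its cap of 60 — 155 left.
Influencer takes 55 more to reach its cap of 70 — 100 left.
Email: +15 to 15 (cap) — 85 left.
Outdoor: +85 (room for 95) → 85. Pool exhausted.
Total = 6×60 + 22×65 + 3×15 + 24×85 + 4×70 + 2×85 = 4325.

4325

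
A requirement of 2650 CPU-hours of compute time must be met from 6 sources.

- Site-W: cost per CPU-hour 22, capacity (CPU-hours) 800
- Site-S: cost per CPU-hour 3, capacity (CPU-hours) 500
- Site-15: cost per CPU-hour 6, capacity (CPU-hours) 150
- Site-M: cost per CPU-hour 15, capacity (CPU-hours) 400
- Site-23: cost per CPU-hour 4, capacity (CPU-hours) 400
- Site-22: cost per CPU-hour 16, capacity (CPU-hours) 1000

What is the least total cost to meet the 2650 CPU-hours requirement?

30400

Cheapest first:
Site-S (3): use full 500 ; 2150 CPU-hours to go.
Take 400 from Site-23 at 4 ; need 1750 more.
Site-15 (6): use full 150 ; 1600 CPU-hours to go.
Site-M at 15: take all 400 CPU-hours ; 1200 still needed.
Site-22 (16): use full 1000 ; 200 CPU-hours to go.
Take 200 from Site-W at 22 to finish.
Cost = 500×3 + 400×4 + 150×6 + 400×15 + 1000×16 + 200×22 = 30400.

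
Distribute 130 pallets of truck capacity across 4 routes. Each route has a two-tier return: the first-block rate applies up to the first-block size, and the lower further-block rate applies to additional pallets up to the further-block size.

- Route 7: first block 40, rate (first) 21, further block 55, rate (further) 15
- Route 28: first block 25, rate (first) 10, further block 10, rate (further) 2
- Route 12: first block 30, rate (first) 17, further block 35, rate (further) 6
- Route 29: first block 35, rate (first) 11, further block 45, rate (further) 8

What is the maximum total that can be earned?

Rank every tier by rate: Route 7/tier1 21 > Route 12/tier1 17 > Route 7/tier2 15 > Route 29/tier1 11 > Route 28/tier1 10 > Route 29/tier2 8 > Route 12/tier2 6 > Route 28/tier2 2.
Route 7 tier1 at 21: fill all 40 → 90 left.
Fill Route 12 tier1 block (30 at 17) → 60 left.
Fill Route 7 tier2 block (55 at 15) → 5 left.
Route 29 tier1 at 11: only 5 left, fill 5.
Total = 21×40 + 17×30 + 15×55 + 11×5 = 2230.

2230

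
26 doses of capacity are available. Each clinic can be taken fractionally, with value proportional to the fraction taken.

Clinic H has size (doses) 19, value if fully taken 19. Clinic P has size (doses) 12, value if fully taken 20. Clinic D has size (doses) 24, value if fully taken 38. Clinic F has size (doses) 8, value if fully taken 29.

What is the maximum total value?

58.5

Rank by value-to-size ratio: Clinic F 29/8≈3.62, Clinic P 20/12≈1.67, Clinic D 38/24≈1.58, Clinic H 19/19≈1.
Take all of Clinic F (8 doses, value 29) — 18 doses left.
All 12 doses of Clinic P fit (value 20) — 6 remain.
Fill the last 6 doses with part of Clinic D: 6/24 of it earns 9.5.
Total value = 58.5.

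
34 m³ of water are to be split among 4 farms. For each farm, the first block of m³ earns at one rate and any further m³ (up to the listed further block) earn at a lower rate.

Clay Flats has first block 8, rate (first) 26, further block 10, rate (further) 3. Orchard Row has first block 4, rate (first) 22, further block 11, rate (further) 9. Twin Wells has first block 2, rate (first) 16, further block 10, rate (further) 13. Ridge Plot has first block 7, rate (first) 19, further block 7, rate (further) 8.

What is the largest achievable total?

Order all 8 blocks by rate: Clay Flats/T1 26 > Orchard Row/T1 22 > Ridge Plot/T1 19 > Twin Wells/T1 16 > Twin Wells/T2 13 > Orchard Row/T2 9 > Ridge Plot/T2 8 > Clay Flats/T2 3.
Clay Flats T1 at 26: fill all 8 → 26 left.
Fill Orchard Row T1 block (4 at 22) → 22 left.
Ridge Plot T1 at 19: fill all 7 → 15 left.
Fill Twin Wells T1 block (2 at 16) → 13 left.
Twin Wells/T2 (13): +10 → 3 left.
Orchard Row/T2: +3 of 11 at 9; pool empty.
Total = 26×8 + 22×4 + 19×7 + 16×2 + 13×10 + 9×3 = 618.

618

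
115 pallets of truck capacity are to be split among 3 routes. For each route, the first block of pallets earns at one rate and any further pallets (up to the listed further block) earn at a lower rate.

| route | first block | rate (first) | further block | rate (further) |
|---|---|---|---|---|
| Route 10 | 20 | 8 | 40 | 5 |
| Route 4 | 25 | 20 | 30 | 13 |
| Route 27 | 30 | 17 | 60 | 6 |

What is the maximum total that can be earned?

1620

Rank every tier by rate: Route 4/tier1 20 > Route 27/tier1 17 > Route 4/tier2 13 > Route 10/tier1 8 > Route 27/tier2 6 > Route 10/tier2 5.
Route 4/tier1 (20): +25 — 90 left.
Route 27 tier1 at 17: fill all 30 — 60 left.
Route 4/tier2 (13): +30 — 30 left.
Fill Route 10 tier1 block (20 at 8) — 10 left.
Route 27/tier2: +10 of 60 at 6; pool empty.
Total = 20×25 + 17×30 + 13×30 + 8×20 + 6×10 = 1620.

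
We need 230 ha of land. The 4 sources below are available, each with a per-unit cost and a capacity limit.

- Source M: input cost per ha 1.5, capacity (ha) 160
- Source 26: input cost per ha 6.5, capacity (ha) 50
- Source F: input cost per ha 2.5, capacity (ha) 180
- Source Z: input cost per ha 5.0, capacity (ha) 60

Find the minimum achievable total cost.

Use sources in increasing cost order.
Source M at 1.5: take all 160 ha → 70 still needed.
Source F (2.5): take the remaining 70 → done.
Source Z, Source 26: unused.
Cost = 160×1.5 + 70×2.5 = 415.

415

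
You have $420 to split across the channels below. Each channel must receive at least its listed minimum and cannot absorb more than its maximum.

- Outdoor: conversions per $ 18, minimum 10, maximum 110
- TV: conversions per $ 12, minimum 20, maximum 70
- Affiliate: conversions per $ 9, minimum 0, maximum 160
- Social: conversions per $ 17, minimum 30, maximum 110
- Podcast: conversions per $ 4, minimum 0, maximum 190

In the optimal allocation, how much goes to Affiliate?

Meeting every minimum uses 10+20+0+30+0 = 60 $, leaving 360.
Highest conversions per $ first: Outdoor 18 > Social 17 > TV 12 > Affiliate 9 > Podcast 4.
Outdoor: +100 to 110 (cap) — 260 left.
Give Social 80 more to hit its cap of 110 — 180 left.
TV takes 50 more to reach its cap of 70 — 130 left.
Affiliate: +130 (room for 160) → 130. Pool exhausted.

130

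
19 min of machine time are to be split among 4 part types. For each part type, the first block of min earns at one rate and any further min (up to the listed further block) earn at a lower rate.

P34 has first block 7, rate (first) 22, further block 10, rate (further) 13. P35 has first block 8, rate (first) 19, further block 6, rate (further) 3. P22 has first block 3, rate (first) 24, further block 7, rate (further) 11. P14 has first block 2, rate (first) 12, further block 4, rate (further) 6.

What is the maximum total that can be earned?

391

Rank every tier by rate: P22/first 24 > P34/first 22 > P35/first 19 > P34/second 13 > P14/first 12 > P22/second 11 > P14/second 6 > P35/second 3.
Fill P22 first block (3 at 24) → 16 left.
Fill P34 first block (7 at 22) → 9 left.
P35/first (19): +8 → 1 left.
P34/second: +1 of 10 at 13; pool empty.
Total = 24×3 + 22×7 + 19×8 + 13×1 = 391.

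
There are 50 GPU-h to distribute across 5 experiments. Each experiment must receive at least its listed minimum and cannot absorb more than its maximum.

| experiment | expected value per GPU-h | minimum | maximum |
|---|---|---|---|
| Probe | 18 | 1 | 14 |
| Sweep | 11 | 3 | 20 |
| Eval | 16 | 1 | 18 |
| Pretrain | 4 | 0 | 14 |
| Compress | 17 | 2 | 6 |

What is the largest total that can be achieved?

Meeting every minimum uses 1+3+1+0+2 = 7 GPU-h, leaving 43.
Highest expected value per GPU-h first: Probe 18 > Compress 17 > Eval 16 > Sweep 11 > Pretrain 4.
Probe: +13 to 14 (cap) → 30 left.
Give Compress 4 more to hit its cap of 6 → 26 left.
Eval takes 17 more to reach its cap of 18 → 9 left.
Sweep has room for 17 more but only 9 remain, so it gets 12.
Total = 18×14 + 11×12 + 16×18 + 17×6 = 774.

774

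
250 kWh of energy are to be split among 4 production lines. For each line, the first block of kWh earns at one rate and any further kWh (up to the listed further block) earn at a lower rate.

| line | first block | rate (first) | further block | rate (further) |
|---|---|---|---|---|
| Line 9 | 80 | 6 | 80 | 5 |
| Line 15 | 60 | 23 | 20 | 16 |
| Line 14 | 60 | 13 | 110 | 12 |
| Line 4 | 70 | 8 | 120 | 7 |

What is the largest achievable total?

3800

Order all 8 blocks by rate: Line 15/T1 23 > Line 15/T2 16 > Line 14/T1 13 > Line 14/T2 12 > Line 4/T1 8 > Line 4/T2 7 > Line 9/T1 6 > Line 9/T2 5.
Line 15 T1 at 23: fill all 60 → 190 left.
Line 15 T2 at 16: fill all 20 → 170 left.
Line 14 T1 at 13: fill all 60 → 110 left.
Fill Line 14 T2 block (110 at 12) → 0 left.
Total = 23×60 + 16×20 + 13×60 + 12×110 = 3800.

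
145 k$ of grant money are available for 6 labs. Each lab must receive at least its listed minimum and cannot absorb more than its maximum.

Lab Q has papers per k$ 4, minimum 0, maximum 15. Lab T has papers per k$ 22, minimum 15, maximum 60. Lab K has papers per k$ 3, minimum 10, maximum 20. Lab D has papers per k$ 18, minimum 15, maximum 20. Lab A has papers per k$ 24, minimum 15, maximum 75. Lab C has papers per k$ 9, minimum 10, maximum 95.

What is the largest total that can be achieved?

2960

Meeting every minimum uses 0+15+10+15+15+10 = 65 k$, leaving 80.
Highest papers per k$ first: Lab A 24 > Lab T 22 > Lab D 18 > Lab C 9 > Lab Q 4 > Lab K 3.
Give Lab A 60 more to hit its cap of 75 ; 20 left.
Lab T has room for 45 more but only 20 remain, so it gets 35.
Total = 22×35 + 3×10 + 18×15 + 24×75 + 9×10 = 2960.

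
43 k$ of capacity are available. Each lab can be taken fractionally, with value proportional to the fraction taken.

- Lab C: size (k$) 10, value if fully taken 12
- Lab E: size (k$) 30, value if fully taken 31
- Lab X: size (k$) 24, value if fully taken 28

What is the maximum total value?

49.3

Sort by value density: Lab C 12/10≈1.2, Lab X 28/24≈1.17, Lab E 31/30≈1.03.
Lab C: take in full, 10 k$ for value 12 → 33 left.
All 24 k$ of Lab X fit (value 28) → 9 remain.
Only 9 k$ remain; take 9/30 of Lab E for value 31×9/30 = 9.3.
Total value = 49.3.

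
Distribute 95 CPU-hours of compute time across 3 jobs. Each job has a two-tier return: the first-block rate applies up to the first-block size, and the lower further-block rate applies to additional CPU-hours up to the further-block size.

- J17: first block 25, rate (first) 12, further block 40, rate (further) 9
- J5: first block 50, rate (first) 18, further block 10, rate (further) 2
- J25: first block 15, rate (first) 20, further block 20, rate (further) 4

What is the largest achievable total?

1545

Rank every tier by rate: J25/tier1 20 > J5/tier1 18 > J17/tier1 12 > J17/tier2 9 > J25/tier2 4 > J5/tier2 2.
J25 tier1 at 20: fill all 15 — 80 left.
J5 tier1 at 18: fill all 50 — 30 left.
Fill J17 tier1 block (25 at 12) — 5 left.
J17 tier2 at 9: only 5 left, fill 5.
Total = 20×15 + 18×50 + 12×25 + 9×5 = 1545.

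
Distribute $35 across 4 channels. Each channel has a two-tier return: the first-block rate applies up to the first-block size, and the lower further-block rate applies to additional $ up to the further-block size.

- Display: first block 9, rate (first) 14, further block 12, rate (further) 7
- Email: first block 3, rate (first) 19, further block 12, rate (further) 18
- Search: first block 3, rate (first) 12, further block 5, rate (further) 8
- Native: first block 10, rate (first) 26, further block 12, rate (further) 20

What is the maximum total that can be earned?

Rank every tier by rate: Native/tier1 26 > Native/tier2 20 > Email/tier1 19 > Email/tier2 18 > Display/tier1 14 > Search/tier1 12 > Search/tier2 8 > Display/tier2 7.
Native/tier1 (26): +10 ; 25 left.
Native tier2 at 20: fill all 12 ; 13 left.
Email tier1 at 19: fill all 3 ; 10 left.
Email/tier2: +10 of 12 at 18; pool empty.
Total = 26×10 + 20×12 + 19×3 + 18×10 = 737.

737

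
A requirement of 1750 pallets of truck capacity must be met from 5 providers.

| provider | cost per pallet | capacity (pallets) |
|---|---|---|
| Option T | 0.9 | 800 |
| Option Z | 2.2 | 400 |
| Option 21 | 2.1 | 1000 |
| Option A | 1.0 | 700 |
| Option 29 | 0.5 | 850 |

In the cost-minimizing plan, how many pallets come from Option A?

100

Cheapest first:
Option 29 at 0.5: take all 850 pallets ; 900 still needed.
Option T (0.9): use full 800 ; 100 pallets to go.
Take 100 from Option A at 1.0 to finish.
Option 21, Option Z: unused.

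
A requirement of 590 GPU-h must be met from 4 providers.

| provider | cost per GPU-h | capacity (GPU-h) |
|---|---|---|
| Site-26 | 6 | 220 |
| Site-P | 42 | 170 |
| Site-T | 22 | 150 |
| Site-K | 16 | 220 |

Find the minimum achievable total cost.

Fill from the cheapest provider first.
Site-26 at 6: take all 220 GPU-h — 370 still needed.
Site-K at 16: take all 220 GPU-h — 150 still needed.
Take 150 from Site-T at 22 — need 0 more.
Site-P: unused.
Cost = 220×6 + 220×16 + 150×22 = 8140.

8140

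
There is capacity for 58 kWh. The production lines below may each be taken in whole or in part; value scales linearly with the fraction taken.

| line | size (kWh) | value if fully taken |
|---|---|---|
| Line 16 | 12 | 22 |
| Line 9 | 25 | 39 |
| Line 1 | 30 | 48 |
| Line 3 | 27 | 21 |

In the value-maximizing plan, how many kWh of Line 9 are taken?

Sort by value density: Line 16 22/12≈1.83, Line 1 48/30≈1.6, Line 9 39/25≈1.56, Line 3 21/27≈0.778.
All 12 kWh of Line 16 fit (value 22) ; 46 remain.
Take all of Line 1 (30 kWh, value 48) ; 16 kWh left.
Only 16 kWh remain; take 16/25 of Line 9 for value 39×16/25 = 24.96.

16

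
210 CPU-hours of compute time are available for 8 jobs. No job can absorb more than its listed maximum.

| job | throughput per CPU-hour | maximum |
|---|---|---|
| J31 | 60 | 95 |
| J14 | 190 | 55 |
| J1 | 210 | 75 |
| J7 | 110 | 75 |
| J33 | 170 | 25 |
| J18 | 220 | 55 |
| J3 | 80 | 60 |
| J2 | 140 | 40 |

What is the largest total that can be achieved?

Highest throughput per CPU-hour first: J18 220 > J1 210 > J14 190 > J33 170 > J2 140 > J7 110 > J3 80 > J31 60.
J18 takes 55 to reach its cap of 55 → 155 left.
Give J1 75 to hit its cap of 75 → 80 left.
J14: +55 to 55 (cap) → 25 left.
J33 takes 25 to reach its cap of 25 → 0 left.
Total = 190×55 + 210×75 + 170×25 + 220×55 = 42550.

42550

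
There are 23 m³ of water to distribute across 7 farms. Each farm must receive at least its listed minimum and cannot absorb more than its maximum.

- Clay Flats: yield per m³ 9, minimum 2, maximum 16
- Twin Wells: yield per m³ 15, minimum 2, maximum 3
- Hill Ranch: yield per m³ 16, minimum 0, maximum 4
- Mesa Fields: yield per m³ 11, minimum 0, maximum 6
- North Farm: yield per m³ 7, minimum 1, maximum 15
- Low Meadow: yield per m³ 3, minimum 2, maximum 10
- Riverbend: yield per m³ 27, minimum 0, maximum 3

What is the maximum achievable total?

Meeting every minimum uses 2+2+0+0+1+2+0 = 7 m³, leaving 16.
Order the farms by yield per m³: Riverbend 27 > Hill Ranch 16 > Twin Wells 15 > Mesa Fields 11 > Clay Flats 9 > North Farm 7 > Low Meadow 3.
Riverbend takes 3 more to reach its cap of 3 — 13 left.
Hill Ranch: +4 to 4 (cap) — 9 left.
Twin Wells takes 1 more to reach its cap of 3 — 8 left.
Give Mesa Fields 6 more to hit its cap of 6 — 2 left.
Only 2 left; Clay Flats takes them to reach 4.
Total = 9×4 + 15×3 + 16×4 + 11×6 + 7×1 + 3×2 + 27×3 = 305.

305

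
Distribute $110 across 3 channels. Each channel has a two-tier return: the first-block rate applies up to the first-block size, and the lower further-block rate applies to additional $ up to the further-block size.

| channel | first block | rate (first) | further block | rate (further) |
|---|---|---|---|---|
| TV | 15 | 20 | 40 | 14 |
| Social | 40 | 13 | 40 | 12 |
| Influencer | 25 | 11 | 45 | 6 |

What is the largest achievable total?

Treat each block as its own option and order by rate: TV/T1 20 > TV/T2 14 > Social/T1 13 > Social/T2 12 > Influencer/T1 11 > Influencer/T2 6.
TV/T1 (20): +15 → 95 left.
Fill TV T2 block (40 at 14) → 55 left.
Social/T1 (13): +40 → 15 left.
Social/T2: +15 of 40 at 12; pool empty.
Total = 20×15 + 14×40 + 13×40 + 12×15 = 1560.

1560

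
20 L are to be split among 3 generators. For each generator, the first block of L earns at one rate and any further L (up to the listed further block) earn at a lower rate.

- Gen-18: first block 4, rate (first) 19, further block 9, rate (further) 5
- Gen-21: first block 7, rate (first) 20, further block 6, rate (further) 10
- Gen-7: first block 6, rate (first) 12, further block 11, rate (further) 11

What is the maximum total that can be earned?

Rank every tier by rate: Gen-21/T1 20 > Gen-18/T1 19 > Gen-7/T1 12 > Gen-7/T2 11 > Gen-21/T2 10 > Gen-18/T2 5.
Fill Gen-21 T1 block (7 at 20) ; 13 left.
Fill Gen-18 T1 block (4 at 19) ; 9 left.
Gen-7/T1 (12): +6 ; 3 left.
Gen-7 T2 at 11: only 3 left, fill 3.
Total = 20×7 + 19×4 + 12×6 + 11×3 = 321.

321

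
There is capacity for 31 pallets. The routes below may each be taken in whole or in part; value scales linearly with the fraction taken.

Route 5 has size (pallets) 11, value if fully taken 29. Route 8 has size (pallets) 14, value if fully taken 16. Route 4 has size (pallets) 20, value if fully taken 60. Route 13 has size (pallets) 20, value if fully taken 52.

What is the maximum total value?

Best value per unit of size first: Route 4 60/20≈3, Route 5 29/11≈2.64, Route 13 52/20≈2.6, Route 8 16/14≈1.14.
All 20 pallets of Route 4 fit (value 60) — 11 remain.
Take all of Route 5 (11 pallets, value 29) — 0 pallets left.
Total value = 89.

89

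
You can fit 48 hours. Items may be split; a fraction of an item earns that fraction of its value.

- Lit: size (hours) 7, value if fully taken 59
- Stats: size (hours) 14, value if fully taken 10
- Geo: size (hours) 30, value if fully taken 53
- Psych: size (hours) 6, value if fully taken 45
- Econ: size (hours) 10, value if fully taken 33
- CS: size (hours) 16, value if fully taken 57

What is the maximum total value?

209.9

Sort by value density: Lit 59/7≈8.43, Psych 45/6≈7.5, CS 57/16≈3.56, Econ 33/10≈3.3, Geo 53/30≈1.77, Stats 10/14≈0.714.
All 7 hours of Lit fit (value 59) ; 41 remain.
Take all of Psych (6 hours, value 45) ; 35 hours left.
All 16 hours of CS fit (value 57) ; 19 remain.
Econ: take in full, 10 hours for value 33 ; 9 left.
Fill the last 9 hours with part of Geo: 9/30 of it earns 15.9.
Total value = 209.9.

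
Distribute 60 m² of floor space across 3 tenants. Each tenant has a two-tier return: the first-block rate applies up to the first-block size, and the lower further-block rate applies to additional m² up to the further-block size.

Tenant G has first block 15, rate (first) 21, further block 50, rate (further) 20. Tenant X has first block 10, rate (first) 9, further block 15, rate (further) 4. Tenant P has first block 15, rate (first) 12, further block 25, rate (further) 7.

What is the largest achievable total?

Order all 6 blocks by rate: Tenant G/T1 21 > Tenant G/T2 20 > Tenant P/T1 12 > Tenant X/T1 9 > Tenant P/T2 7 > Tenant X/T2 4.
Fill Tenant G T1 block (15 at 21) — 45 left.
Tenant G T2 at 20: only 45 left, fill 45.
Total = 21×15 + 20×45 = 1215.

1215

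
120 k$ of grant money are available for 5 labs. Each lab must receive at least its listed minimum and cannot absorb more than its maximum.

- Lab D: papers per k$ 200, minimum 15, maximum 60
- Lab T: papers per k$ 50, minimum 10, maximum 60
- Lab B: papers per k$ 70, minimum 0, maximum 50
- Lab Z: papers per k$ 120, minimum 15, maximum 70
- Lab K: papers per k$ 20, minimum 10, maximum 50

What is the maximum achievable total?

Meeting every minimum uses 15+10+0+15+10 = 50 k$, leaving 70.
Order the labs by papers per k$: Lab D 200 > Lab Z 120 > Lab B 70 > Lab T 50 > Lab K 20.
Give Lab D 45 more to hit its cap of 60 → 25 left.
Only 25 left; Lab Z takes them to reach 40.
Total = 200×60 + 50×10 + 120×40 + 20×10 = 17500.

17500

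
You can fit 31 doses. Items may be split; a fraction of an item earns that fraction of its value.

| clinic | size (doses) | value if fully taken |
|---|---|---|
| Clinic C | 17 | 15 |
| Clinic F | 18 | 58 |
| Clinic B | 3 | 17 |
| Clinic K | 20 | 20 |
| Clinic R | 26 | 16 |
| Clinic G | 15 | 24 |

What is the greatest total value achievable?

Rank by value-to-size ratio: Clinic B 17/3≈5.67, Clinic F 58/18≈3.22, Clinic G 24/15≈1.6, Clinic K 20/20≈1, Clinic C 15/17≈0.882, Clinic R 16/26≈0.615.
Clinic B: take in full, 3 doses for value 17 ; 28 left.
Take all of Clinic F (18 doses, value 58) ; 10 doses left.
Only 10 doses remain; take 10/15 of Clinic G for value 24×10/15 = 16.
Total value = 91.

91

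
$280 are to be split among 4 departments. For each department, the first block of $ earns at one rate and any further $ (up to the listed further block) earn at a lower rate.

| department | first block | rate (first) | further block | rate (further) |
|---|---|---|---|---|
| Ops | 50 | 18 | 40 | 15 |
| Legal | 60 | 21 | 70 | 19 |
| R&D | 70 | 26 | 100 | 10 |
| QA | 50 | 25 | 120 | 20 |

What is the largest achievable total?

Order all 8 blocks by rate: R&D/tier1 26 > QA/tier1 25 > Legal/tier1 21 > QA/tier2 20 > Legal/tier2 19 > Ops/tier1 18 > Ops/tier2 15 > R&D/tier2 10.
R&D/tier1 (26): +70 ; 210 left.
Fill QA tier1 block (50 at 25) ; 160 left.
Legal tier1 at 21: fill all 60 ; 100 left.
QA/tier2: +100 of 120 at 20; pool empty.
Total = 26×70 + 25×50 + 21×60 + 20×100 = 6330.

6330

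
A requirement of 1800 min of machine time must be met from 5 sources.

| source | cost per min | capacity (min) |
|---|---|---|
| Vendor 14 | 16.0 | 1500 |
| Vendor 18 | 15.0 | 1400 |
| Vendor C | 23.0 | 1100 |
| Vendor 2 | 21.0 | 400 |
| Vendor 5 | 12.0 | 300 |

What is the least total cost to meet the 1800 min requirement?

Use sources in increasing cost order.
Vendor 5 (12.0): use full 300 → 1500 min to go.
Vendor 18 (15.0): use full 1400 → 100 min to go.
Vendor 14 at 16.0: take 100 of its 1500 → requirement met.
Vendor 2, Vendor C: unused.
Cost = 300×12.0 + 1400×15.0 + 100×16.0 = 26200.

26200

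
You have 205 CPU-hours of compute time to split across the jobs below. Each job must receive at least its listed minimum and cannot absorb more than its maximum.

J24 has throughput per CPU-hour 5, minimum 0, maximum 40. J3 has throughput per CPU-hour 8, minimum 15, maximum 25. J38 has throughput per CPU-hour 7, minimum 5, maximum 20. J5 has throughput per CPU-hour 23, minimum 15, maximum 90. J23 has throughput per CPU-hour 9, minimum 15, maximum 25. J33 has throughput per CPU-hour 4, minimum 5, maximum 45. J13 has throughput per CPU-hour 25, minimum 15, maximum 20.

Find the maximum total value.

3255

Meeting every minimum uses 0+15+5+15+15+5+15 = 70 CPU-hours, leaving 135.
Order the jobs by throughput per CPU-hour: J13 25 > J5 23 > J23 9 > J3 8 > J38 7 > J24 5 > J33 4.
Give J13 5 more to hit its cap of 20 — 130 left.
J5: +75 to 90 (cap) — 55 left.
Give J23 10 more to hit its cap of 25 — 45 left.
Give J3 10 more to hit its cap of 25 — 35 left.
J38 takes 15 more to reach its cap of 20 — 20 left.
Only 20 left; J24 takes them to reach 20.
Total = 5×20 + 8×25 + 7×20 + 23×90 + 9×25 + 4×5 + 25×20 = 3255.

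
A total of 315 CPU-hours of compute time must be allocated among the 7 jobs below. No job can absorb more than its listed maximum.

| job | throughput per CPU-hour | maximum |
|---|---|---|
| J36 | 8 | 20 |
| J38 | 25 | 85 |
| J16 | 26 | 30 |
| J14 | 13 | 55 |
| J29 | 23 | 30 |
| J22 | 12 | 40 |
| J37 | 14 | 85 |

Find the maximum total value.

Order the jobs by throughput per CPU-hour: J16 26 > J38 25 > J29 23 > J37 14 > J14 13 > J22 12 > J36 8.
Give J16 30 to hit its cap of 30 — 285 left.
J38: +85 to 85 (cap) — 200 left.
Give J29 30 to hit its cap of 30 — 170 left.
Give J37 85 to hit its cap of 85 — 85 left.
J14: +55 to 55 (cap) — 30 left.
J22: +30 (room for 40) → 30. Pool exhausted.
Total = 25×85 + 26×30 + 13×55 + 23×30 + 12×30 + 14×85 = 5860.

5860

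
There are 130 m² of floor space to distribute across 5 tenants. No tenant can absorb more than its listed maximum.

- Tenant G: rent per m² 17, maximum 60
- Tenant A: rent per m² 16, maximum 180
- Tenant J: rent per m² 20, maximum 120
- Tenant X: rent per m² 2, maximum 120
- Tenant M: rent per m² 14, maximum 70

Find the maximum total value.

2570

Highest rent per m² first: Tenant J 20 > Tenant G 17 > Tenant A 16 > Tenant M 14 > Tenant X 2.
Tenant J takes 120 to reach its cap of 120 → 10 left.
Only 10 left; Tenant G takes them to reach 10.
Total = 17×10 + 20×120 = 2570.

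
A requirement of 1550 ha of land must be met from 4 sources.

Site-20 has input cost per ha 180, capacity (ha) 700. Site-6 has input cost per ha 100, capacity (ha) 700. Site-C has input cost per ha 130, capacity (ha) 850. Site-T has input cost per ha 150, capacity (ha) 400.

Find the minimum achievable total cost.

Cheapest first:
Site-6 at 100: take all 700 ha ; 850 still needed.
Take 850 from Site-C at 130 ; need 0 more.
Site-T, Site-20: unused.
Cost = 700×100 + 850×130 = 180500.

180500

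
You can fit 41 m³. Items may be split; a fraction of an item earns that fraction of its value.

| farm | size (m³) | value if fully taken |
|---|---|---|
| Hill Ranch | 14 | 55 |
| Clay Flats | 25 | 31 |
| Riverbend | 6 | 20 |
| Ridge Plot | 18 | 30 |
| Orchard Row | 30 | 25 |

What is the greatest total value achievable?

Best value per unit of size first: Hill Ranch 55/14≈3.93, Riverbend 20/6≈3.33, Ridge Plot 30/18≈1.67, Clay Flats 31/25≈1.24, Orchard Row 25/30≈0.833.
Take all of Hill Ranch (14 m³, value 55) ; 27 m³ left.
Riverbend: take in full, 6 m³ for value 20 ; 21 left.
Take all of Ridge Plot (18 m³, value 30) ; 3 m³ left.
Fill the last 3 m³ with part of Clay Flats: 3/25 of it earns 3.72.
Total value = 108.72.

108.72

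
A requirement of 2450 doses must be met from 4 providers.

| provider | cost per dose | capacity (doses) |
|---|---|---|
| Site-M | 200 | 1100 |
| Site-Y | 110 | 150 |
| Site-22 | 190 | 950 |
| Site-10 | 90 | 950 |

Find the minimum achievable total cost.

Fill from the cheapest provider first.
Site-10 (90): use full 950 → 1500 doses to go.
Take 150 from Site-Y at 110 → need 1350 more.
Take 950 from Site-22 at 190 → need 400 more.
Take 400 from Site-M at 200 to finish.
Cost = 950×90 + 150×110 + 950×190 + 400×200 = 362500.

362500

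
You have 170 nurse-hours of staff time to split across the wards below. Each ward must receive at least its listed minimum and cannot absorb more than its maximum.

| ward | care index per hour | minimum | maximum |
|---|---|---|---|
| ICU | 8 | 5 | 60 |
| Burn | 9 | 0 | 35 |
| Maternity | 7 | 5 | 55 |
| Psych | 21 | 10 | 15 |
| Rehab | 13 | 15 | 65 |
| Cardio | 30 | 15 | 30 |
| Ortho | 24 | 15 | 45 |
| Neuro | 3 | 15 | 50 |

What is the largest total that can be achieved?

3130

Meeting every minimum uses 5+0+5+10+15+15+15+15 = 80 nurse-hours, leaving 90.
Order the wards by care index per hour: Cardio 30 > Ortho 24 > Psych 21 > Rehab 13 > Burn 9 > ICU 8 > Maternity 7 > Neuro 3.
Cardio takes 15 more to reach its cap of 30 → 75 left.
Ortho takes 30 more to reach its cap of 45 → 45 left.
Psych: +5 to 15 (cap) → 40 left.
Rehab: +40 (room for 50) → 55. Pool exhausted.
Total = 8×5 + 7×5 + 21×15 + 13×55 + 30×30 + 24×45 + 3×15 = 3130.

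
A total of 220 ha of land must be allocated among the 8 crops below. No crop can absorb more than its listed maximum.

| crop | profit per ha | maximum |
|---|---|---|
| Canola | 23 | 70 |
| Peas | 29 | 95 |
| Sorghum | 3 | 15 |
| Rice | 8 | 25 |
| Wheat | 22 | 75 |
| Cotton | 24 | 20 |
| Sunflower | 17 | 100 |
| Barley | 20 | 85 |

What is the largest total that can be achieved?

5615

Order the crops by profit per ha: Peas 29 > Cotton 24 > Canola 23 > Wheat 22 > Barley 20 > Sunflower 17 > Rice 8 > Sorghum 3.
Peas takes 95 to reach its cap of 95 → 125 left.
Cotton: +20 to 20 (cap) → 105 left.
Give Canola 70 to hit its cap of 70 → 35 left.
Wheat has room for 75 but only 35 remain, so it gets 35.
Total = 23×70 + 29×95 + 22×35 + 24×20 = 5615.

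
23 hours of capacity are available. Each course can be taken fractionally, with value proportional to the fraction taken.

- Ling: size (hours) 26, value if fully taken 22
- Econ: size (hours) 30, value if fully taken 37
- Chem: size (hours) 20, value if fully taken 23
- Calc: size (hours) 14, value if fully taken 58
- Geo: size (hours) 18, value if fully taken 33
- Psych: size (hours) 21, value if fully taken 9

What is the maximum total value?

Rank by value-to-size ratio: Calc 58/14≈4.14, Geo 33/18≈1.83, Econ 37/30≈1.23, Chem 23/20≈1.15, Ling 22/26≈0.846, Psych 9/21≈0.429.
Take all of Calc (14 hours, value 58) → 9 hours left.
9 hours left: a 9/18 share of Geo gives 33×9/18 = 16.5.
Total value = 74.5.

74.5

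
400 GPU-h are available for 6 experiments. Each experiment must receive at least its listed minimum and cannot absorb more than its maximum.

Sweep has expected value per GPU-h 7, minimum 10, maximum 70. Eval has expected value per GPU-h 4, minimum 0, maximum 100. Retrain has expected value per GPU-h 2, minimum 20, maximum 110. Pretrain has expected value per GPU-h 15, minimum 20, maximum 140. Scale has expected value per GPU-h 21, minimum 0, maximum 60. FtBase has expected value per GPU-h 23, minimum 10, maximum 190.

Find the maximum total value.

7540

Meeting every minimum uses 10+0+20+20+0+10 = 60 GPU-h, leaving 340.
Highest expected value per GPU-h first: FtBase 23 > Scale 21 > Pretrain 15 > Sweep 7 > Eval 4 > Retrain 2.
FtBase: +180 to 190 (cap) ; 160 left.
Scale: +60 to 60 (cap) ; 100 left.
Pretrain has room for 120 more but only 100 remain, so it gets 120.
Total = 7×10 + 2×20 + 15×120 + 21×60 + 23×190 = 7540.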